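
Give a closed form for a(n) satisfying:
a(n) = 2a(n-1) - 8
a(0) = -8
First-order linear non-homogeneous.
Homogeneous solution: a_h(n) = A·(2)^n.
Try constant particular solution a_p = K: K = 2K - 8 ⇒ K = 8.
General: a(n) = A·(2)^n + 8.
Apply a(0) = -8: A + 8 = -8 ⇒ A = -16.
So a(n) = 8 - 16 \cdot 2^{n}.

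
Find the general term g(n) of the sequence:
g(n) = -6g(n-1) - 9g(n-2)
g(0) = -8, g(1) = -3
Characteristic equation: x² + 6x + 9 = 0, which is (x - (-3))².
Repeated root r = -3.
General solution: g(n) = (A + Bn)·(-3)^n.
From g(0) = -8: A = -8.
From g(1) = -3: (A + B)·(-3) = -3 ⇒ B = 9.
So g(n) = \left(9 n - 8\right) \cdot (-3)^n.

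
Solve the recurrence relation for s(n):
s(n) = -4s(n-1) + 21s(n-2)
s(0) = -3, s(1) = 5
Characteristic equation: x² + 4x - 21 = 0, which factors as (x - (-7))(x - (3)) = 0.
Roots r₁ = -7, r₂ = 3 (distinct).
General solution: s(n) = A·(-7)^n + B·(3)^n.
From s(0) = -3: A + B = -3.
From s(1) = 5: -7A + 3B = 5.
Solving: A = - \frac{7}{5}, B = - \frac{8}{5}.
So s(n) = - \frac{7 \left(-7\right)^{n}}{5} - \frac{8 \cdot 3^{n}}{5}.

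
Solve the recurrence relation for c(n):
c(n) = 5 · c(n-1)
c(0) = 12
Pure geometric recurrence with ratio 5.
By induction c(n) = c(0) · (5)^n = 12 \cdot 5^{n}.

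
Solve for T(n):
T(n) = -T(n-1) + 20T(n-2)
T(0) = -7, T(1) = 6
Characteristic equation: x² + x - 20 = 0, which factors as (x - (-5))(x - (4)) = 0.
Roots r₁ = -5, r₂ = 4 (distinct).
General solution: T(n) = A·(-5)^n + B·(4)^n.
From T(0) = -7: A + B = -7.
From T(1) = 6: -5A + 4B = 6.
Solving: A = - \frac{34}{9}, B = - \frac{29}{9}.
So T(n) = - \frac{34 \left(-5\right)^{n}}{9} - \frac{29 \cdot 4^{n}}{9}.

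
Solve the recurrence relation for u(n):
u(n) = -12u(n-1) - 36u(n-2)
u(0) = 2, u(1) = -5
Characteristic equation: x² + 12x + 36 = 0, which is (x - (-6))².
Repeated root r = -6.
General solution: u(n) = (A + Bn)·(-6)^n.
From u(0) = 2: A = 2.
From u(1) = -5: (A + B)·(-6) = -5 ⇒ B = - \frac{7}{6}.
So u(n) = \left(2 - \frac{7 n}{6}\right) \cdot (-6)^n.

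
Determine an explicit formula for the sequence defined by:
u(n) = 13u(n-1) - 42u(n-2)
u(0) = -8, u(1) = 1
Characteristic equation: x² - 13x + 42 = 0, which factors as (x - (6))(x - (7)) = 0.
Roots r₁ = 6, r₂ = 7 (distinct).
General solution: u(n) = A·(6)^n + B·(7)^n.
From u(0) = -8: A + B = -8.
From u(1) = 1: 6A + 7B = 1.
Solving: A = -57, B = 49.
So u(n) = - 57 \cdot 6^{n} + 49 \cdot 7^{n}.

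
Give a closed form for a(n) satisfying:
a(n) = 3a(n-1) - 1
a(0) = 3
First-order linear non-homogeneous.
Homogeneous solution: a_h(n) = A·(3)^n.
Try constant particular solution a_p = K: K = 3K - 1 ⇒ K = \frac{1}{2}.
General: a(n) = A·(3)^n + \frac{1}{2}.
Apply a(0) = 3: A + \frac{1}{2} = 3 ⇒ A = \frac{5}{2}.
So a(n) = \frac{5 \cdot 3^{n}}{2} + \frac{1}{2}.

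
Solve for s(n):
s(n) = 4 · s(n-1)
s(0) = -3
Pure geometric recurrence with ratio 4.
By induction s(n) = s(0) · (4)^n = - 3 \cdot 4^{n}.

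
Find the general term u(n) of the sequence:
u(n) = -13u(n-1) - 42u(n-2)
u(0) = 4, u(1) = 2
Characteristic equation: x² + 13x + 42 = 0, which factors as (x - (-7))(x - (-6)) = 0.
Roots r₁ = -7, r₂ = -6 (distinct).
General solution: u(n) = A·(-7)^n + B·(-6)^n.
From u(0) = 4: A + B = 4.
From u(1) = 2: -7A - 6B = 2.
Solving: A = -26, B = 30.
So u(n) = 30 \left(-6\right)^{n} - 26 \left(-7\right)^{n}.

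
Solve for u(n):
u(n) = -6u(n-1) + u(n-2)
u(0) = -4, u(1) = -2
Characteristic equation: x² + 6x - 1 = 0.
Discriminant Δ = (-6)² + 4·(1) = 40.
Roots r₁,₂ = (-6 ± √40)/2, so r₁ = -3 + \sqrt{10}, r₂ = - \sqrt{10} - 3.
General solution: u(n) = A·r₁^n + B·r₂^n.
From the initial conditions, A + B = -4 and r₁A + r₂B = -2.
Since r₁ - r₂ = √40: A = (-2 - (-4)r₂)/√40 = - \frac{7 \sqrt{10}}{10} - 2, and B = -4 - A = -2 + \frac{7 \sqrt{10}}{10}.
So u(n) = \left(- \frac{7 \sqrt{10}}{10} - 2\right)\left(-3 + \sqrt{10}\right)^n + \left(-2 + \frac{7 \sqrt{10}}{10}\right)\left(- \sqrt{10} - 3\right)^n.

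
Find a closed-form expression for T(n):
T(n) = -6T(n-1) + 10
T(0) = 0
First-order linear non-homogeneous.
Homogeneous solution: T_h(n) = A·(-6)^n.
Try constant particular solution T_p = K: K = -6K + 10 ⇒ K = \frac{10}{7}.
General: T(n) = A·(-6)^n + \frac{10}{7}.
Apply T(0) = 0: A + \frac{10}{7} = 0 ⇒ A = - \frac{10}{7}.
So T(n) = \frac{10}{7} - \frac{10 \left(-6\right)^{n}}{7}.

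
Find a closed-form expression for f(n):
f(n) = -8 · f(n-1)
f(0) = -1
Pure geometric recurrence with ratio -8.
By induction f(n) = f(0) · (-8)^n = - \left(-8\right)^{n}.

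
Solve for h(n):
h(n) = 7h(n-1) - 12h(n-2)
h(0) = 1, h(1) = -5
Characteristic equation: x² - 7x + 12 = 0, which factors as (x - (3))(x - (4)) = 0.
Roots r₁ = 3, r₂ = 4 (distinct).
General solution: h(n) = A·(3)^n + B·(4)^n.
From h(0) = 1: A + B = 1.
From h(1) = -5: 3A + 4B = -5.
Solving: A = 9, B = -8.
So h(n) = 9 \cdot 3^{n} - 8 \cdot 4^{n}.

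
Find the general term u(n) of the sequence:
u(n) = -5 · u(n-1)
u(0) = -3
Pure geometric recurrence with ratio -5.
By induction u(n) = u(0) · (-5)^n = - 3 \left(-5\right)^{n}.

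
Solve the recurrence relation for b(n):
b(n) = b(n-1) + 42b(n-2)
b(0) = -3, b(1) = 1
Characteristic equation: x² - x - 42 = 0, which factors as (x - (7))(x - (-6)) = 0.
Roots r₁ = 7, r₂ = -6 (distinct).
General solution: b(n) = A·(7)^n + B·(-6)^n.
From b(0) = -3: A + B = -3.
From b(1) = 1: 7A - 6B = 1.
Solving: A = - \frac{17}{13}, B = - \frac{22}{13}.
So b(n) = - \frac{22 \left(-6\right)^{n}}{13} - \frac{17 \cdot 7^{n}}{13}.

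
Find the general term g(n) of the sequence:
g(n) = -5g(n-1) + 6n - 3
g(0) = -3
First-order linear with linear forcing.
Homogeneous solution: g_h(n) = A·(-5)^n.
Try particular g_p(n) = pn + q. Substituting:
  pn + q = -5(p(n-1) + q) + 6n - 3.
Matching the n-coefficient: p = -5p + 6 ⇒ p = 1.
Matching constants: q = 5p - 5q - 3 ⇒ q = \frac{1}{3}.
General: g(n) = A·(-5)^n + n + \frac{1}{3}.
Apply g(0) = -3: A + \frac{1}{3} = -3 ⇒ A = - \frac{10}{3}.
So g(n) = - \frac{10 \left(-5\right)^{n}}{3} + n + \frac{1}{3}.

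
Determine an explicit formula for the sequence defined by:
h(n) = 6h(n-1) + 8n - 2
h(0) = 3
First-order linear with linear forcing.
Homogeneous solution: h_h(n) = A·(6)^n.
Try particular h_p(n) = pn + q. Substituting:
  pn + q = 6(p(n-1) + q) + 8n - 2.
Matching the n-coefficient: p = 6p + 8 ⇒ p = - \frac{8}{5}.
Matching constants: q = -6p + 6q - 2 ⇒ q = - \frac{38}{25}.
General: h(n) = A·(6)^n - \frac{8 n}{5} - \frac{38}{25}.
Apply h(0) = 3: A - \frac{38}{25} = 3 ⇒ A = \frac{113}{25}.
So h(n) = \frac{113 \cdot 6^{n}}{25} - \frac{8 n}{5} - \frac{38}{25}.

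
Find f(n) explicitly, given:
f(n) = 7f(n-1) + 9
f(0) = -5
First-order linear non-homogeneous.
Homogeneous solution: f_h(n) = A·(7)^n.
Try constant particular solution f_p = K: K = 7K + 9 ⇒ K = - \frac{3}{2}.
General: f(n) = A·(7)^n - \frac{3}{2}.
Apply f(0) = -5: A - \frac{3}{2} = -5 ⇒ A = - \frac{7}{2}.
So f(n) = - \frac{7 \cdot 7^{n}}{2} - \frac{3}{2}.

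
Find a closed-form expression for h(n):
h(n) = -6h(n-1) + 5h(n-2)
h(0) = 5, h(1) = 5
Characteristic equation: x² + 6x - 5 = 0.
Discriminant Δ = (-6)² + 4·(5) = 56.
Roots r₁,₂ = (-6 ± √56)/2, so r₁ = -3 + \sqrt{14}, r₂ = - \sqrt{14} - 3.
General solution: h(n) = A·r₁^n + B·r₂^n.
From the initial conditions, A + B = 5 and r₁A + r₂B = 5.
Since r₁ - r₂ = √56: A = (5 - (5)r₂)/√56 = \frac{5}{2} + \frac{5 \sqrt{14}}{7}, and B = 5 - A = \frac{5}{2} - \frac{5 \sqrt{14}}{7}.
So h(n) = \left(\frac{5}{2} + \frac{5 \sqrt{14}}{7}\right)\left(-3 + \sqrt{14}\right)^n + \left(\frac{5}{2} - \frac{5 \sqrt{14}}{7}\right)\left(- \sqrt{14} - 3\right)^n.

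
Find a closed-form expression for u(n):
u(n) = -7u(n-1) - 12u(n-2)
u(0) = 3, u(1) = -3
Characteristic equation: x² + 7x + 12 = 0, which factors as (x - (-4))(x - (-3)) = 0.
Roots r₁ = -4, r₂ = -3 (distinct).
General solution: u(n) = A·(-4)^n + B·(-3)^n.
From u(0) = 3: A + B = 3.
From u(1) = -3: -4A - 3B = -3.
Solving: A = -6, B = 9.
So u(n) = 9 \left(-3\right)^{n} - 6 \left(-4\right)^{n}.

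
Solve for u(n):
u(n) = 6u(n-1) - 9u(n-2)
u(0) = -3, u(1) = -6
Characteristic equation: x² - 6x + 9 = 0, which is (x - (3))².
Repeated root r = 3.
General solution: u(n) = (A + Bn)·(3)^n.
From u(0) = -3: A = -3.
From u(1) = -6: (A + B)·(3) = -6 ⇒ B = 1.
So u(n) = \left(n - 3\right) \cdot (3)^n.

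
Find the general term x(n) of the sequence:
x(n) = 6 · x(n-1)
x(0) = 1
Pure geometric recurrence with ratio 6.
By induction x(n) = x(0) · (6)^n = 6^{n}.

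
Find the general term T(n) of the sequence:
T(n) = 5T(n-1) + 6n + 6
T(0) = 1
First-order linear with linear forcing.
Homogeneous solution: T_h(n) = A·(5)^n.
Try particular T_p(n) = pn + q. Substituting:
  pn + q = 5(p(n-1) + q) + 6n + 6.
Matching the n-coefficient: p = 5p + 6 ⇒ p = - \frac{3}{2}.
Matching constants: q = -5p + 5q + 6 ⇒ q = - \frac{27}{8}.
General: T(n) = A·(5)^n - \frac{3 n}{2} - \frac{27}{8}.
Apply T(0) = 1: A - \frac{27}{8} = 1 ⇒ A = \frac{35}{8}.
So T(n) = \frac{35 \cdot 5^{n}}{8} - \frac{3 n}{2} - \frac{27}{8}.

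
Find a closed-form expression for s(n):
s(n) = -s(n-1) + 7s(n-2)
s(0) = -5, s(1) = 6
Characteristic equation: x² + x - 7 = 0.
Discriminant Δ = (-1)² + 4·(7) = 29.
Roots r₁,₂ = (-1 ± √29)/2, so r₁ = - \frac{1}{2} + \frac{\sqrt{29}}{2}, r₂ = - \frac{\sqrt{29}}{2} - \frac{1}{2}.
General solution: s(n) = A·r₁^n + B·r₂^n.
From the initial conditions, A + B = -5 and r₁A + r₂B = 6.
Since r₁ - r₂ = √29: A = (6 - (-5)r₂)/√29 = - \frac{5}{2} + \frac{7 \sqrt{29}}{58}, and B = -5 - A = - \frac{5}{2} - \frac{7 \sqrt{29}}{58}.
So s(n) = \left(- \frac{5}{2} + \frac{7 \sqrt{29}}{58}\right)\left(- \frac{1}{2} + \frac{\sqrt{29}}{2}\right)^n + \left(- \frac{5}{2} - \frac{7 \sqrt{29}}{58}\right)\left(- \frac{\sqrt{29}}{2} - \frac{1}{2}\right)^n.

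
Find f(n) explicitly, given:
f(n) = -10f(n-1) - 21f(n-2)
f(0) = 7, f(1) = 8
Characteristic equation: x² + 10x + 21 = 0, which factors as (x - (-3))(x - (-7)) = 0.
Roots r₁ = -3, r₂ = -7 (distinct).
General solution: f(n) = A·(-3)^n + B·(-7)^n.
From f(0) = 7: A + B = 7.
From f(1) = 8: -3A - 7B = 8.
Solving: A = \frac{57}{4}, B = - \frac{29}{4}.
So f(n) = \frac{57 \left(-3\right)^{n}}{4} - \frac{29 \left(-7\right)^{n}}{4}.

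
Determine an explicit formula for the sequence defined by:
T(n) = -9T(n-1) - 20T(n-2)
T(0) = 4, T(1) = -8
Characteristic equation: x² + 9x + 20 = 0, which factors as (x - (-5))(x - (-4)) = 0.
Roots r₁ = -5, r₂ = -4 (distinct).
General solution: T(n) = A·(-5)^n + B·(-4)^n.
From T(0) = 4: A + B = 4.
From T(1) = -8: -5A - 4B = -8.
Solving: A = -8, B = 12.
So T(n) = 12 \left(-4\right)^{n} - 8 \left(-5\right)^{n}.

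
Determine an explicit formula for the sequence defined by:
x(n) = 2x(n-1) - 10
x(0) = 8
First-order linear non-homogeneous.
Homogeneous solution: x_h(n) = A·(2)^n.
Try constant particular solution x_p = K: K = 2K - 10 ⇒ K = 10.
General: x(n) = A·(2)^n + 10.
Apply x(0) = 8: A + 10 = 8 ⇒ A = -2.
So x(n) = 10 - 2 \cdot 2^{n}.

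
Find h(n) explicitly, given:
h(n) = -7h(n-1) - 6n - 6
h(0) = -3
First-order linear with linear forcing.
Homogeneous solution: h_h(n) = A·(-7)^n.
Try particular h_p(n) = pn + q. Substituting:
  pn + q = -7(p(n-1) + q) - 6n - 6.
Matching the n-coefficient: p = -7p - 6 ⇒ p = - \frac{3}{4}.
Matching constants: q = 7p - 7q - 6 ⇒ q = - \frac{45}{32}.
General: h(n) = A·(-7)^n - \frac{3 n}{4} - \frac{45}{32}.
Apply h(0) = -3: A - \frac{45}{32} = -3 ⇒ A = - \frac{51}{32}.
So h(n) = - \frac{51 \left(-7\right)^{n}}{32} - \frac{3 n}{4} - \frac{45}{32}.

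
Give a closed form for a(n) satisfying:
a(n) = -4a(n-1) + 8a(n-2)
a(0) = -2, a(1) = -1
Characteristic equation: x² + 4x - 8 = 0.
Discriminant Δ = (-4)² + 4·(8) = 48.
Roots r₁,₂ = (-4 ± √48)/2, so r₁ = -2 + 2 \sqrt{3}, r₂ = - 2 \sqrt{3} - 2.
General solution: a(n) = A·r₁^n + B·r₂^n.
From the initial conditions, A + B = -2 and r₁A + r₂B = -1.
Since r₁ - r₂ = √48: A = (-1 - (-2)r₂)/√48 = -1 - \frac{5 \sqrt{3}}{12}, and B = -2 - A = -1 + \frac{5 \sqrt{3}}{12}.
So a(n) = \left(-1 - \frac{5 \sqrt{3}}{12}\right)\left(-2 + 2 \sqrt{3}\right)^n + \left(-1 + \frac{5 \sqrt{3}}{12}\right)\left(- 2 \sqrt{3} - 2\right)^n.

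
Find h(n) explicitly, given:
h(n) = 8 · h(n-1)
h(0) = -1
Pure geometric recurrence with ratio 8.
By induction h(n) = h(0) · (8)^n = - 8^{n}.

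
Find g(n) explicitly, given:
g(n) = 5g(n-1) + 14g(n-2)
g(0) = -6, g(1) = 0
Characteristic equation: x² - 5x - 14 = 0, which factors as (x - (-2))(x - (7)) = 0.
Roots r₁ = -2, r₂ = 7 (distinct).
General solution: g(n) = A·(-2)^n + B·(7)^n.
From g(0) = -6: A + B = -6.
From g(1) = 0: -2A + 7B = 0.
Solving: A = - \frac{14}{3}, B = - \frac{4}{3}.
So g(n) = - \frac{14 \left(-2\right)^{n}}{3} - \frac{4 \cdot 7^{n}}{3}.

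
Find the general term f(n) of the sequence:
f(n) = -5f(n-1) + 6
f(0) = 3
First-order linear non-homogeneous.
Homogeneous solution: f_h(n) = A·(-5)^n.
Try constant particular solution f_p = K: K = -5K + 6 ⇒ K = 1.
General: f(n) = A·(-5)^n + 1.
Apply f(0) = 3: A + 1 = 3 ⇒ A = 2.
So f(n) = 2 \left(-5\right)^{n} + 1.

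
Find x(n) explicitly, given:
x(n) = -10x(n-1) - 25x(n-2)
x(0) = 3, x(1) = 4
Characteristic equation: x² + 10x + 25 = 0, which is (x - (-5))².
Repeated root r = -5.
General solution: x(n) = (A + Bn)·(-5)^n.
From x(0) = 3: A = 3.
From x(1) = 4: (A + B)·(-5) = 4 ⇒ B = - \frac{19}{5}.
So x(n) = \left(3 - \frac{19 n}{5}\right) \cdot (-5)^n.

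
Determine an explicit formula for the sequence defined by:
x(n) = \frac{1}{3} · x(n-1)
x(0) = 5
Pure geometric recurrence with ratio \frac{1}{3}.
By induction x(n) = x(0) · (\frac{1}{3})^n = 5 \cdot 3^{- n}.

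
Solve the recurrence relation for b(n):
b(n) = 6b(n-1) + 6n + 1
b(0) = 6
First-order linear with linear forcing.
Homogeneous solution: b_h(n) = A·(6)^n.
Try particular b_p(n) = pn + q. Substituting:
  pn + q = 6(p(n-1) + q) + 6n + 1.
Matching the n-coefficient: p = 6p + 6 ⇒ p = - \frac{6}{5}.
Matching constants: q = -6p + 6q + 1 ⇒ q = - \frac{41}{25}.
General: b(n) = A·(6)^n - \frac{6 n}{5} - \frac{41}{25}.
Apply b(0) = 6: A - \frac{41}{25} = 6 ⇒ A = \frac{191}{25}.
So b(n) = \frac{191 \cdot 6^{n}}{25} - \frac{6 n}{5} - \frac{41}{25}.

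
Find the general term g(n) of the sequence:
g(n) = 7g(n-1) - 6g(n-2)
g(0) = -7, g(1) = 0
Characteristic equation: x² - 7x + 6 = 0, which factors as (x - (6))(x - (1)) = 0.
Roots r₁ = 6, r₂ = 1 (distinct).
General solution: g(n) = A·(6)^n + B·(1)^n.
From g(0) = -7: A + B = -7.
From g(1) = 0: 6A + B = 0.
Solving: A = \frac{7}{5}, B = - \frac{42}{5}.
So g(n) = \frac{7 \cdot 6^{n}}{5} - \frac{42}{5}.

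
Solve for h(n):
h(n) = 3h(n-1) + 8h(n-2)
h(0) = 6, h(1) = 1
Characteristic equation: x² - 3x - 8 = 0.
Discriminant Δ = (3)² + 4·(8) = 41.
Roots r₁,₂ = (3 ± √41)/2, so r₁ = \frac{3}{2} + \frac{\sqrt{41}}{2}, r₂ = \frac{3}{2} - \frac{\sqrt{41}}{2}.
General solution: h(n) = A·r₁^n + B·r₂^n.
From the initial conditions, A + B = 6 and r₁A + r₂B = 1.
Since r₁ - r₂ = √41: A = (1 - (6)r₂)/√41 = 3 - \frac{8 \sqrt{41}}{41}, and B = 6 - A = \frac{8 \sqrt{41}}{41} + 3.
So h(n) = \left(3 - \frac{8 \sqrt{41}}{41}\right)\left(\frac{3}{2} + \frac{\sqrt{41}}{2}\right)^n + \left(\frac{8 \sqrt{41}}{41} + 3\right)\left(\frac{3}{2} - \frac{\sqrt{41}}{2}\right)^n.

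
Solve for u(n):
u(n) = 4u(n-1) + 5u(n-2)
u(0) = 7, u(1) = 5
Characteristic equation: x² - 4x - 5 = 0, which factors as (x - (-1))(x - (5)) = 0.
Roots r₁ = -1, r₂ = 5 (distinct).
General solution: u(n) = A·(-1)^n + B·(5)^n.
From u(0) = 7: A + B = 7.
From u(1) = 5: -A + 5B = 5.
Solving: A = 5, B = 2.
So u(n) = 5 \left(-1\right)^{n} + 2 \cdot 5^{n}.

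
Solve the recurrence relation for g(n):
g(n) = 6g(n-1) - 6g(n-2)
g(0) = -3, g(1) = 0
Characteristic equation: x² - 6x + 6 = 0.
Discriminant Δ = (6)² + 4·(-6) = 12.
Roots r₁,₂ = (6 ± √12)/2, so r₁ = \sqrt{3} + 3, r₂ = 3 - \sqrt{3}.
General solution: g(n) = A·r₁^n + B·r₂^n.
From the initial conditions, A + B = -3 and r₁A + r₂B = 0.
Since r₁ - r₂ = √12: A = (0 - (-3)r₂)/√12 = - \frac{3}{2} + \frac{3 \sqrt{3}}{2}, and B = -3 - A = - \frac{3 \sqrt{3}}{2} - \frac{3}{2}.
So g(n) = \left(- \frac{3}{2} + \frac{3 \sqrt{3}}{2}\right)\left(\sqrt{3} + 3\right)^n + \left(- \frac{3 \sqrt{3}}{2} - \frac{3}{2}\right)\left(3 - \sqrt{3}\right)^n.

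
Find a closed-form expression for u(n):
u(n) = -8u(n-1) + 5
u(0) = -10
First-order linear non-homogeneous.
Homogeneous solution: u_h(n) = A·(-8)^n.
Try constant particular solution u_p = K: K = -8K + 5 ⇒ K = \frac{5}{9}.
General: u(n) = A·(-8)^n + \frac{5}{9}.
Apply u(0) = -10: A + \frac{5}{9} = -10 ⇒ A = - \frac{95}{9}.
So u(n) = \frac{5}{9} - \frac{95 \left(-8\right)^{n}}{9}.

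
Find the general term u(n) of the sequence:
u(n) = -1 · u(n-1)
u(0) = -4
Pure geometric recurrence with ratio -1.
By induction u(n) = u(0) · (-1)^n = - 4 \left(-1\right)^{n}.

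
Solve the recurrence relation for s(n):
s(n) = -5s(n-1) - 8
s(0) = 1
First-order linear non-homogeneous.
Homogeneous solution: s_h(n) = A·(-5)^n.
Try constant particular solution s_p = K: K = -5K - 8 ⇒ K = - \frac{4}{3}.
General: s(n) = A·(-5)^n - \frac{4}{3}.
Apply s(0) = 1: A - \frac{4}{3} = 1 ⇒ A = \frac{7}{3}.
So s(n) = \frac{7 \left(-5\right)^{n}}{3} - \frac{4}{3}.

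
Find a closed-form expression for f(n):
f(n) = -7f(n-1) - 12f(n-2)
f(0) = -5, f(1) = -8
Characteristic equation: x² + 7x + 12 = 0, which factors as (x - (-3))(x - (-4)) = 0.
Roots r₁ = -3, r₂ = -4 (distinct).
General solution: f(n) = A·(-3)^n + B·(-4)^n.
From f(0) = -5: A + B = -5.
From f(1) = -8: -3A - 4B = -8.
Solving: A = -28, B = 23.
So f(n) = - 28 \left(-3\right)^{n} + 23 \left(-4\right)^{n}.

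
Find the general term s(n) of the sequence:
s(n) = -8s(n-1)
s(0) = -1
This is a homogeneous first-order recurrence with ratio -8.
By induction s(n) = s(0) · (-8)^n = - \left(-8\right)^{n}.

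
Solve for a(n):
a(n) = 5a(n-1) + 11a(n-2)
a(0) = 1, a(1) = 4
Characteristic equation: x² - 5x - 11 = 0.
Discriminant Δ = (5)² + 4·(11) = 69.
Roots r₁,₂ = (5 ± √69)/2, so r₁ = \frac{5}{2} + \frac{\sqrt{69}}{2}, r₂ = \frac{5}{2} - \frac{\sqrt{69}}{2}.
General solution: a(n) = A·r₁^n + B·r₂^n.
From the initial conditions, A + B = 1 and r₁A + r₂B = 4.
Since r₁ - r₂ = √69: A = (4 - (1)r₂)/√69 = \frac{\sqrt{69}}{46} + \frac{1}{2}, and B = 1 - A = \frac{1}{2} - \frac{\sqrt{69}}{46}.
So a(n) = \left(\frac{\sqrt{69}}{46} + \frac{1}{2}\right)\left(\frac{5}{2} + \frac{\sqrt{69}}{2}\right)^n + \left(\frac{1}{2} - \frac{\sqrt{69}}{46}\right)\left(\frac{5}{2} - \frac{\sqrt{69}}{2}\right)^n.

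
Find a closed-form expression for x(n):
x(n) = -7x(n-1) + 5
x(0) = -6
First-order linear non-homogeneous.
Homogeneous solution: x_h(n) = A·(-7)^n.
Try constant particular solution x_p = K: K = -7K + 5 ⇒ K = \frac{5}{8}.
General: x(n) = A·(-7)^n + \frac{5}{8}.
Apply x(0) = -6: A + \frac{5}{8} = -6 ⇒ A = - \frac{53}{8}.
So x(n) = \frac{5}{8} - \frac{53 \left(-7\right)^{n}}{8}.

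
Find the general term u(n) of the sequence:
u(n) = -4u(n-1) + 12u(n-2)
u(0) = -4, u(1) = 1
Characteristic equation: x² + 4x - 12 = 0, which factors as (x - (-6))(x - (2)) = 0.
Roots r₁ = -6, r₂ = 2 (distinct).
General solution: u(n) = A·(-6)^n + B·(2)^n.
From u(0) = -4: A + B = -4.
From u(1) = 1: -6A + 2B = 1.
Solving: A = - \frac{9}{8}, B = - \frac{23}{8}.
So u(n) = - \frac{9 \left(-6\right)^{n}}{8} - \frac{23 \cdot 2^{n}}{8}.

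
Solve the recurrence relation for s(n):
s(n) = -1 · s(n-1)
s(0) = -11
Pure geometric recurrence with ratio -1.
By induction s(n) = s(0) · (-1)^n = - 11 \left(-1\right)^{n}.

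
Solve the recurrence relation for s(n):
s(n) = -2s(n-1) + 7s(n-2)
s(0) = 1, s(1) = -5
Characteristic equation: x² + 2x - 7 = 0.
Discriminant Δ = (-2)² + 4·(7) = 32.
Roots r₁,₂ = (-2 ± √32)/2, so r₁ = -1 + 2 \sqrt{2}, r₂ = - 2 \sqrt{2} - 1.
General solution: s(n) = A·r₁^n + B·r₂^n.
From the initial conditions, A + B = 1 and r₁A + r₂B = -5.
Since r₁ - r₂ = √32: A = (-5 - (1)r₂)/√32 = \frac{1}{2} - \frac{\sqrt{2}}{2}, and B = 1 - A = \frac{1}{2} + \frac{\sqrt{2}}{2}.
So s(n) = \left(\frac{1}{2} - \frac{\sqrt{2}}{2}\right)\left(-1 + 2 \sqrt{2}\right)^n + \left(\frac{1}{2} + \frac{\sqrt{2}}{2}\right)\left(- 2 \sqrt{2} - 1\right)^n.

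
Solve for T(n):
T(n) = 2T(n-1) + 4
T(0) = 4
First-order linear non-homogeneous.
Homogeneous solution: T_h(n) = A·(2)^n.
Try constant particular solution T_p = K: K = 2K + 4 ⇒ K = -4.
General: T(n) = A·(2)^n - 4.
Apply T(0) = 4: A - 4 = 4 ⇒ A = 8.
So T(n) = 8 \cdot 2^{n} - 4.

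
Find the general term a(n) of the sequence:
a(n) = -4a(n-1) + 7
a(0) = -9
First-order linear non-homogeneous.
Homogeneous solution: a_h(n) = A·(-4)^n.
Try constant particular solution a_p = K: K = -4K + 7 ⇒ K = \frac{7}{5}.
General: a(n) = A·(-4)^n + \frac{7}{5}.
Apply a(0) = -9: A + \frac{7}{5} = -9 ⇒ A = - \frac{52}{5}.
So a(n) = \frac{7}{5} - \frac{52 \left(-4\right)^{n}}{5}.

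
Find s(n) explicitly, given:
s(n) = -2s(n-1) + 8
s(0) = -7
First-order linear non-homogeneous.
Homogeneous solution: s_h(n) = A·(-2)^n.
Try constant particular solution s_p = K: K = -2K + 8 ⇒ K = \frac{8}{3}.
General: s(n) = A·(-2)^n + \frac{8}{3}.
Apply s(0) = -7: A + \frac{8}{3} = -7 ⇒ A = - \frac{29}{3}.
So s(n) = \frac{8}{3} - \frac{29 \left(-2\right)^{n}}{3}.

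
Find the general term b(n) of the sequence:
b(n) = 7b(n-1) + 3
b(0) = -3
First-order linear non-homogeneous.
Homogeneous solution: b_h(n) = A·(7)^n.
Try constant particular solution b_p = K: K = 7K + 3 ⇒ K = - \frac{1}{2}.
General: b(n) = A·(7)^n - \frac{1}{2}.
Apply b(0) = -3: A - \frac{1}{2} = -3 ⇒ A = - \frac{5}{2}.
So b(n) = - \frac{5 \cdot 7^{n}}{2} - \frac{1}{2}.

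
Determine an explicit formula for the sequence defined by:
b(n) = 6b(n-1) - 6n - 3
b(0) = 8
First-order linear with linear forcing.
Homogeneous solution: b_h(n) = A·(6)^n.
Try particular b_p(n) = pn + q. Substituting:
  pn + q = 6(p(n-1) + q) - 6n - 3.
Matching the n-coefficient: p = 6p - 6 ⇒ p = \frac{6}{5}.
Matching constants: q = -6p + 6q - 3 ⇒ q = \frac{51}{25}.
General: b(n) = A·(6)^n + \frac{6 n}{5} + \frac{51}{25}.
Apply b(0) = 8: A + \frac{51}{25} = 8 ⇒ A = \frac{149}{25}.
So b(n) = \frac{149 \cdot 6^{n}}{25} + \frac{6 n}{5} + \frac{51}{25}.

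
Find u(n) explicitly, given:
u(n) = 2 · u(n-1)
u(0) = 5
Pure geometric recurrence with ratio 2.
By induction u(n) = u(0) · (2)^n = 5 \cdot 2^{n}.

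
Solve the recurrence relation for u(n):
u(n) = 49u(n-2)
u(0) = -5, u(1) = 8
Characteristic equation: x² - 49 = 0, which factors as (x - (-7))(x - (7)) = 0.
Roots r₁ = -7, r₂ = 7 (distinct).
General solution: u(n) = A·(-7)^n + B·(7)^n.
From u(0) = -5: A + B = -5.
From u(1) = 8: -7A + 7B = 8.
Solving: A = - \frac{43}{14}, B = - \frac{27}{14}.
So u(n) = - \frac{43 \left(-7\right)^{n}}{14} - \frac{27 \cdot 7^{n}}{14}.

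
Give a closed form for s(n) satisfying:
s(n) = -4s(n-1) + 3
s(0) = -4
First-order linear non-homogeneous.
Homogeneous solution: s_h(n) = A·(-4)^n.
Try constant particular solution s_p = K: K = -4K + 3 ⇒ K = \frac{3}{5}.
General: s(n) = A·(-4)^n + \frac{3}{5}.
Apply s(0) = -4: A + \frac{3}{5} = -4 ⇒ A = - \frac{23}{5}.
So s(n) = \frac{3}{5} - \frac{23 \left(-4\right)^{n}}{5}.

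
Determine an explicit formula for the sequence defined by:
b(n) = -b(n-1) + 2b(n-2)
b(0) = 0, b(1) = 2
Characteristic equation: x² + x - 2 = 0, which factors as (x - (1))(x - (-2)) = 0.
Roots r₁ = 1, r₂ = -2 (distinct).
General solution: b(n) = A·(1)^n + B·(-2)^n.
From b(0) = 0: A + B = 0.
From b(1) = 2: A - 2B = 2.
Solving: A = \frac{2}{3}, B = - \frac{2}{3}.
So b(n) = \frac{2}{3} - \frac{2 \left(-2\right)^{n}}{3}.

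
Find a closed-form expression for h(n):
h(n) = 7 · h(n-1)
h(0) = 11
Pure geometric recurrence with ratio 7.
By induction h(n) = h(0) · (7)^n = 11 \cdot 7^{n}.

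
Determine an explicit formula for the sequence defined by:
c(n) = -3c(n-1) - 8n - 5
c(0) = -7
First-order linear with linear forcing.
Homogeneous solution: c_h(n) = A·(-3)^n.
Try particular c_p(n) = pn + q. Substituting:
  pn + q = -3(p(n-1) + q) - 8n - 5.
Matching the n-coefficient: p = -3p - 8 ⇒ p = -2.
Matching constants: q = 3p - 3q - 5 ⇒ q = - \frac{11}{4}.
General: c(n) = A·(-3)^n - 2 n - \frac{11}{4}.
Apply c(0) = -7: A - \frac{11}{4} = -7 ⇒ A = - \frac{17}{4}.
So c(n) = - \frac{17 \left(-3\right)^{n}}{4} - 2 n - \frac{11}{4}.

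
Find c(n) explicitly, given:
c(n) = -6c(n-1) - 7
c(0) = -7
First-order linear non-homogeneous.
Homogeneous solution: c_h(n) = A·(-6)^n.
Try constant particular solution c_p = K: K = -6K - 7 ⇒ K = -1.
General: c(n) = A·(-6)^n - 1.
Apply c(0) = -7: A - 1 = -7 ⇒ A = -6.
So c(n) = - 6 \left(-6\right)^{n} - 1.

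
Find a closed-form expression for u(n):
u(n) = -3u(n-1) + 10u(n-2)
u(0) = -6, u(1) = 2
Characteristic equation: x² + 3x - 10 = 0, which factors as (x - (-5))(x - (2)) = 0.
Roots r₁ = -5, r₂ = 2 (distinct).
General solution: u(n) = A·(-5)^n + B·(2)^n.
From u(0) = -6: A + B = -6.
From u(1) = 2: -5A + 2B = 2.
Solving: A = -2, B = -4.
So u(n) = - 2 \left(-5\right)^{n} - 4 \cdot 2^{n}.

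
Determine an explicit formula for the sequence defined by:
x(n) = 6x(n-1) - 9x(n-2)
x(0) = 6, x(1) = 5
Characteristic equation: x² - 6x + 9 = 0, which is (x - (3))².
Repeated root r = 3.
General solution: x(n) = (A + Bn)·(3)^n.
From x(0) = 6: A = 6.
From x(1) = 5: (A + B)·(3) = 5 ⇒ B = - \frac{13}{3}.
So x(n) = \left(6 - \frac{13 n}{3}\right) \cdot (3)^n.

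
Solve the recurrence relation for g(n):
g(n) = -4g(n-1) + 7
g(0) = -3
First-order linear non-homogeneous.
Homogeneous solution: g_h(n) = A·(-4)^n.
Try constant particular solution g_p = K: K = -4K + 7 ⇒ K = \frac{7}{5}.
General: g(n) = A·(-4)^n + \frac{7}{5}.
Apply g(0) = -3: A + \frac{7}{5} = -3 ⇒ A = - \frac{22}{5}.
So g(n) = \frac{7}{5} - \frac{22 \left(-4\right)^{n}}{5}.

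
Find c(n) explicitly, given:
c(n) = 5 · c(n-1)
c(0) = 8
Pure geometric recurrence with ratio 5.
By induction c(n) = c(0) · (5)^n = 8 \cdot 5^{n}.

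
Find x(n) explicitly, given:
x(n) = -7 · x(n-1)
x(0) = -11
Pure geometric recurrence with ratio -7.
By induction x(n) = x(0) · (-7)^n = - 11 \left(-7\right)^{n}.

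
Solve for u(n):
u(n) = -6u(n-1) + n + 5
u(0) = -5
First-order linear with linear forcing.
Homogeneous solution: u_h(n) = A·(-6)^n.
Try particular u_p(n) = pn + q. Substituting:
  pn + q = -6(p(n-1) + q) + n + 5.
Matching the n-coefficient: p = -6p + 1 ⇒ p = \frac{1}{7}.
Matching constants: q = 6p - 6q + 5 ⇒ q = \frac{41}{49}.
General: u(n) = A·(-6)^n + \frac{n}{7} + \frac{41}{49}.
Apply u(0) = -5: A + \frac{41}{49} = -5 ⇒ A = - \frac{286}{49}.
So u(n) = - \frac{286 \left(-6\right)^{n}}{49} + \frac{n}{7} + \frac{41}{49}.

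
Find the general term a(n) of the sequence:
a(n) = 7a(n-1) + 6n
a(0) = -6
First-order linear with linear forcing.
Homogeneous solution: a_h(n) = A·(7)^n.
Try particular a_p(n) = pn + q. Substituting:
  pn + q = 7(p(n-1) + q) + 6n.
Matching the n-coefficient: p = 7p + 6 ⇒ p = -1.
Matching constants: q = -7p + 7q ⇒ q = - \frac{7}{6}.
General: a(n) = A·(7)^n - n - \frac{7}{6}.
Apply a(0) = -6: A - \frac{7}{6} = -6 ⇒ A = - \frac{29}{6}.
So a(n) = - \frac{29 \cdot 7^{n}}{6} - n - \frac{7}{6}.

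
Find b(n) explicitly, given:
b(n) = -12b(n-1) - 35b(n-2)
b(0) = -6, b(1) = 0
Characteristic equation: x² + 12x + 35 = 0, which factors as (x - (-5))(x - (-7)) = 0.
Roots r₁ = -5, r₂ = -7 (distinct).
General solution: b(n) = A·(-5)^n + B·(-7)^n.
From b(0) = -6: A + B = -6.
From b(1) = 0: -5A - 7B = 0.
Solving: A = -21, B = 15.
So b(n) = - 21 \left(-5\right)^{n} + 15 \left(-7\right)^{n}.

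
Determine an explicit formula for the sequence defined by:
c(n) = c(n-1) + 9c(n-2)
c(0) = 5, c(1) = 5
Characteristic equation: x² - x - 9 = 0.
Discriminant Δ = (1)² + 4·(9) = 37.
Roots r₁,₂ = (1 ± √37)/2, so r₁ = \frac{1}{2} + \frac{\sqrt{37}}{2}, r₂ = \frac{1}{2} - \frac{\sqrt{37}}{2}.
General solution: c(n) = A·r₁^n + B·r₂^n.
From the initial conditions, A + B = 5 and r₁A + r₂B = 5.
Since r₁ - r₂ = √37: A = (5 - (5)r₂)/√37 = \frac{5 \sqrt{37}}{74} + \frac{5}{2}, and B = 5 - A = \frac{5}{2} - \frac{5 \sqrt{37}}{74}.
So c(n) = \left(\frac{5 \sqrt{37}}{74} + \frac{5}{2}\right)\left(\frac{1}{2} + \frac{\sqrt{37}}{2}\right)^n + \left(\frac{5}{2} - \frac{5 \sqrt{37}}{74}\right)\left(\frac{1}{2} - \frac{\sqrt{37}}{2}\right)^n.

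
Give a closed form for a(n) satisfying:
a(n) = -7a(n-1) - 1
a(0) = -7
First-order linear non-homogeneous.
Homogeneous solution: a_h(n) = A·(-7)^n.
Try constant particular solution a_p = K: K = -7K - 1 ⇒ K = - \frac{1}{8}.
General: a(n) = A·(-7)^n - \frac{1}{8}.
Apply a(0) = -7: A - \frac{1}{8} = -7 ⇒ A = - \frac{55}{8}.
So a(n) = - \frac{55 \left(-7\right)^{n}}{8} - \frac{1}{8}.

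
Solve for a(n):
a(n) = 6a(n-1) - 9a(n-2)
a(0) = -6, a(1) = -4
Characteristic equation: x² - 6x + 9 = 0, which is (x - (3))².
Repeated root r = 3.
General solution: a(n) = (A + Bn)·(3)^n.
From a(0) = -6: A = -6.
From a(1) = -4: (A + B)·(3) = -4 ⇒ B = \frac{14}{3}.
So a(n) = \left(\frac{14 n}{3} - 6\right) \cdot (3)^n.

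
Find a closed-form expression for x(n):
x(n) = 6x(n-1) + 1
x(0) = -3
First-order linear non-homogeneous.
Homogeneous solution: x_h(n) = A·(6)^n.
Try constant particular solution x_p = K: K = 6K + 1 ⇒ K = - \frac{1}{5}.
General: x(n) = A·(6)^n - \frac{1}{5}.
Apply x(0) = -3: A - \frac{1}{5} = -3 ⇒ A = - \frac{14}{5}.
So x(n) = - \frac{14 \cdot 6^{n}}{5} - \frac{1}{5}.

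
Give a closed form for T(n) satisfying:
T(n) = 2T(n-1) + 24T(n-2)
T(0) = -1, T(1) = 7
Characteristic equation: x² - 2x - 24 = 0, which factors as (x - (-4))(x - (6)) = 0.
Roots r₁ = -4, r₂ = 6 (distinct).
General solution: T(n) = A·(-4)^n + B·(6)^n.
From T(0) = -1: A + B = -1.
From T(1) = 7: -4A + 6B = 7.
Solving: A = - \frac{13}{10}, B = \frac{3}{10}.
So T(n) = - \frac{13 \left(-4\right)^{n}}{10} + \frac{3 \cdot 6^{n}}{10}.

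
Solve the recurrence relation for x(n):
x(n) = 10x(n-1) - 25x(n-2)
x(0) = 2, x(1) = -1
Characteristic equation: x² - 10x + 25 = 0, which is (x - (5))².
Repeated root r = 5.
General solution: x(n) = (A + Bn)·(5)^n.
From x(0) = 2: A = 2.
From x(1) = -1: (A + B)·(5) = -1 ⇒ B = - \frac{11}{5}.
So x(n) = \left(2 - \frac{11 n}{5}\right) \cdot (5)^n.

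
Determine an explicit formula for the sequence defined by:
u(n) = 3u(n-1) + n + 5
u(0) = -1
First-order linear with linear forcing.
Homogeneous solution: u_h(n) = A·(3)^n.
Try particular u_p(n) = pn + q. Substituting:
  pn + q = 3(p(n-1) + q) + n + 5.
Matching the n-coefficient: p = 3p + 1 ⇒ p = - \frac{1}{2}.
Matching constants: q = -3p + 3q + 5 ⇒ q = - \frac{13}{4}.
General: u(n) = A·(3)^n - \frac{n}{2} - \frac{13}{4}.
Apply u(0) = -1: A - \frac{13}{4} = -1 ⇒ A = \frac{9}{4}.
So u(n) = \frac{9 \cdot 3^{n}}{4} - \frac{n}{2} - \frac{13}{4}.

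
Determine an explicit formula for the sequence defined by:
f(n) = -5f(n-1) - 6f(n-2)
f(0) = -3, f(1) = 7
Characteristic equation: x² + 5x + 6 = 0, which factors as (x - (-3))(x - (-2)) = 0.
Roots r₁ = -3, r₂ = -2 (distinct).
General solution: f(n) = A·(-3)^n + B·(-2)^n.
From f(0) = -3: A + B = -3.
From f(1) = 7: -3A - 2B = 7.
Solving: A = -1, B = -2.
So f(n) = - 2 \left(-2\right)^{n} - \left(-3\right)^{n}.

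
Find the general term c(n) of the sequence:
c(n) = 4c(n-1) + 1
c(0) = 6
First-order linear non-homogeneous.
Homogeneous solution: c_h(n) = A·(4)^n.
Try constant particular solution c_p = K: K = 4K + 1 ⇒ K = - \frac{1}{3}.
General: c(n) = A·(4)^n - \frac{1}{3}.
Apply c(0) = 6: A - \frac{1}{3} = 6 ⇒ A = \frac{19}{3}.
So c(n) = \frac{19 \cdot 4^{n}}{3} - \frac{1}{3}.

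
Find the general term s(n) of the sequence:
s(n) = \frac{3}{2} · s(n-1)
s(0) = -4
Pure geometric recurrence with ratio \frac{3}{2}.
By induction s(n) = s(0) · (\frac{3}{2})^n = - 4 \left(\frac{3}{2}\right)^{n}.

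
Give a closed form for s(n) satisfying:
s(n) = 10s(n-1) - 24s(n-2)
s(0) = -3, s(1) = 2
Characteristic equation: x² - 10x + 24 = 0, which factors as (x - (6))(x - (4)) = 0.
Roots r₁ = 6, r₂ = 4 (distinct).
General solution: s(n) = A·(6)^n + B·(4)^n.
From s(0) = -3: A + B = -3.
From s(1) = 2: 6A + 4B = 2.
Solving: A = 7, B = -10.
So s(n) = - 10 \cdot 4^{n} + 7 \cdot 6^{n}.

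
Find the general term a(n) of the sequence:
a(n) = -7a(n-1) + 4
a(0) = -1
First-order linear non-homogeneous.
Homogeneous solution: a_h(n) = A·(-7)^n.
Try constant particular solution a_p = K: K = -7K + 4 ⇒ K = \frac{1}{2}.
General: a(n) = A·(-7)^n + \frac{1}{2}.
Apply a(0) = -1: A + \frac{1}{2} = -1 ⇒ A = - \frac{3}{2}.
So a(n) = \frac{1}{2} - \frac{3 \left(-7\right)^{n}}{2}.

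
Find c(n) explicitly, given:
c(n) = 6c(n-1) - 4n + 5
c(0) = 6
First-order linear with linear forcing.
Homogeneous solution: c_h(n) = A·(6)^n.
Try particular c_p(n) = pn + q. Substituting:
  pn + q = 6(p(n-1) + q) - 4n + 5.
Matching the n-coefficient: p = 6p - 4 ⇒ p = \frac{4}{5}.
Matching constants: q = -6p + 6q + 5 ⇒ q = - \frac{1}{25}.
General: c(n) = A·(6)^n + \frac{4 n}{5} - \frac{1}{25}.
Apply c(0) = 6: A - \frac{1}{25} = 6 ⇒ A = \frac{151}{25}.
So c(n) = \frac{151 \cdot 6^{n}}{25} + \frac{4 n}{5} - \frac{1}{25}.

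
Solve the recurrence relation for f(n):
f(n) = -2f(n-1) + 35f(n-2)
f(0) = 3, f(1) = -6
Characteristic equation: x² + 2x - 35 = 0, which factors as (x - (-7))(x - (5)) = 0.
Roots r₁ = -7, r₂ = 5 (distinct).
General solution: f(n) = A·(-7)^n + B·(5)^n.
From f(0) = 3: A + B = 3.
From f(1) = -6: -7A + 5B = -6.
Solving: A = \frac{7}{4}, B = \frac{5}{4}.
So f(n) = \frac{7 \left(-7\right)^{n}}{4} + \frac{5 \cdot 5^{n}}{4}.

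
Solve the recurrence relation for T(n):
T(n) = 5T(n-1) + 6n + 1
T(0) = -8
First-order linear with linear forcing.
Homogeneous solution: T_h(n) = A·(5)^n.
Try particular T_p(n) = pn + q. Substituting:
  pn + q = 5(p(n-1) + q) + 6n + 1.
Matching the n-coefficient: p = 5p + 6 ⇒ p = - \frac{3}{2}.
Matching constants: q = -5p + 5q + 1 ⇒ q = - \frac{17}{8}.
General: T(n) = A·(5)^n - \frac{3 n}{2} - \frac{17}{8}.
Apply T(0) = -8: A - \frac{17}{8} = -8 ⇒ A = - \frac{47}{8}.
So T(n) = - \frac{47 \cdot 5^{n}}{8} - \frac{3 n}{2} - \frac{17}{8}.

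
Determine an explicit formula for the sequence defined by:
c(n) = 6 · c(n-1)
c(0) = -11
Pure geometric recurrence with ratio 6.
By induction c(n) = c(0) · (6)^n = - 11 \cdot 6^{n}.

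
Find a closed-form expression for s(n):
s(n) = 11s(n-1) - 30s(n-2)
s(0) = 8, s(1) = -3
Characteristic equation: x² - 11x + 30 = 0, which factors as (x - (5))(x - (6)) = 0.
Roots r₁ = 5, r₂ = 6 (distinct).
General solution: s(n) = A·(5)^n + B·(6)^n.
From s(0) = 8: A + B = 8.
From s(1) = -3: 5A + 6B = -3.
Solving: A = 51, B = -43.
So s(n) = 51 \cdot 5^{n} - 43 \cdot 6^{n}.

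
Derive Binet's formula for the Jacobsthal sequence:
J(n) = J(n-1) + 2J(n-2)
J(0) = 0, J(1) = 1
This is the Jacobsthal sequence.
Characteristic equation: x² - x - 2 = 0; roots r₁ = 2, r₂ = -1.
General: J(n) = A·r₁^n + B·r₂^n. Solving with J(0)=0, J(1)=1 gives A = \frac{1}{3}, B = - \frac{1}{3}.
So J(n) = - \frac{\left(-1\right)^{n}}{3} + \frac{2^{n}}{3}.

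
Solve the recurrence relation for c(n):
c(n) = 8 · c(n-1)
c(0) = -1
Pure geometric recurrence with ratio 8.
By induction c(n) = c(0) · (8)^n = - 8^{n}.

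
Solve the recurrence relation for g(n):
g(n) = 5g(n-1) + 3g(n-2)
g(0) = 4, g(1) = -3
Characteristic equation: x² - 5x - 3 = 0.
Discriminant Δ = (5)² + 4·(3) = 37.
Roots r₁,₂ = (5 ± √37)/2, so r₁ = \frac{5}{2} + \frac{\sqrt{37}}{2}, r₂ = \frac{5}{2} - \frac{\sqrt{37}}{2}.
General solution: g(n) = A·r₁^n + B·r₂^n.
From the initial conditions, A + B = 4 and r₁A + r₂B = -3.
Since r₁ - r₂ = √37: A = (-3 - (4)r₂)/√37 = 2 - \frac{13 \sqrt{37}}{37}, and B = 4 - A = 2 + \frac{13 \sqrt{37}}{37}.
So g(n) = \left(2 - \frac{13 \sqrt{37}}{37}\right)\left(\frac{5}{2} + \frac{\sqrt{37}}{2}\right)^n + \left(2 + \frac{13 \sqrt{37}}{37}\right)\left(\frac{5}{2} - \frac{\sqrt{37}}{2}\right)^n.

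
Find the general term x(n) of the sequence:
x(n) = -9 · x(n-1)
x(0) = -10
Pure geometric recurrence with ratio -9.
By induction x(n) = x(0) · (-9)^n = - 10 \left(-9\right)^{n}.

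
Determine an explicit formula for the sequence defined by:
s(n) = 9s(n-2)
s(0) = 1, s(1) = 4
Characteristic equation: x² - 9 = 0, which factors as (x - (3))(x - (-3)) = 0.
Roots r₁ = 3, r₂ = -3 (distinct).
General solution: s(n) = A·(3)^n + B·(-3)^n.
From s(0) = 1: A + B = 1.
From s(1) = 4: 3A - 3B = 4.
Solving: A = \frac{7}{6}, B = - \frac{1}{6}.
So s(n) = - \frac{\left(-3\right)^{n}}{6} + \frac{7 \cdot 3^{n}}{6}.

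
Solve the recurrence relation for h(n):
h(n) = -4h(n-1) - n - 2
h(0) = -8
First-order linear with linear forcing.
Homogeneous solution: h_h(n) = A·(-4)^n.
Try particular h_p(n) = pn + q. Substituting:
  pn + q = -4(p(n-1) + q) - n - 2.
Matching the n-coefficient: p = -4p - 1 ⇒ p = - \frac{1}{5}.
Matching constants: q = 4p - 4q - 2 ⇒ q = - \frac{14}{25}.
General: h(n) = A·(-4)^n - \frac{n}{5} - \frac{14}{25}.
Apply h(0) = -8: A - \frac{14}{25} = -8 ⇒ A = - \frac{186}{25}.
So h(n) = - \frac{186 \left(-4\right)^{n}}{25} - \frac{n}{5} - \frac{14}{25}.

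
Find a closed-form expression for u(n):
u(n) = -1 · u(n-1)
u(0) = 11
Pure geometric recurrence with ratio -1.
By induction u(n) = u(0) · (-1)^n = 11 \left(-1\right)^{n}.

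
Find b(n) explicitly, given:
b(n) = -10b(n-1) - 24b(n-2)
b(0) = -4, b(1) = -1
Characteristic equation: x² + 10x + 24 = 0, which factors as (x - (-6))(x - (-4)) = 0.
Roots r₁ = -6, r₂ = -4 (distinct).
General solution: b(n) = A·(-6)^n + B·(-4)^n.
From b(0) = -4: A + B = -4.
From b(1) = -1: -6A - 4B = -1.
Solving: A = \frac{17}{2}, B = - \frac{25}{2}.
So b(n) = - \frac{25 \left(-4\right)^{n}}{2} + \frac{17 \left(-6\right)^{n}}{2}.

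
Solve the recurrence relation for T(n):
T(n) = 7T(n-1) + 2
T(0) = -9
First-order linear non-homogeneous.
Homogeneous solution: T_h(n) = A·(7)^n.
Try constant particular solution T_p = K: K = 7K + 2 ⇒ K = - \frac{1}{3}.
General: T(n) = A·(7)^n - \frac{1}{3}.
Apply T(0) = -9: A - \frac{1}{3} = -9 ⇒ A = - \frac{26}{3}.
So T(n) = - \frac{26 \cdot 7^{n}}{3} - \frac{1}{3}.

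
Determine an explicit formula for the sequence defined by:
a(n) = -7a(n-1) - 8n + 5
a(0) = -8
First-order linear with linear forcing.
Homogeneous solution: a_h(n) = A·(-7)^n.
Try particular a_p(n) = pn + q. Substituting:
  pn + q = -7(p(n-1) + q) - 8n + 5.
Matching the n-coefficient: p = -7p - 8 ⇒ p = -1.
Matching constants: q = 7p - 7q + 5 ⇒ q = - \frac{1}{4}.
General: a(n) = A·(-7)^n - n - \frac{1}{4}.
Apply a(0) = -8: A - \frac{1}{4} = -8 ⇒ A = - \frac{31}{4}.
So a(n) = - \frac{31 \left(-7\right)^{n}}{4} - n - \frac{1}{4}.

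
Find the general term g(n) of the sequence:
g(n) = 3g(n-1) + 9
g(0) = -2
First-order linear non-homogeneous.
Homogeneous solution: g_h(n) = A·(3)^n.
Try constant particular solution g_p = K: K = 3K + 9 ⇒ K = - \frac{9}{2}.
General: g(n) = A·(3)^n - \frac{9}{2}.
Apply g(0) = -2: A - \frac{9}{2} = -2 ⇒ A = \frac{5}{2}.
So g(n) = \frac{5 \cdot 3^{n}}{2} - \frac{9}{2}.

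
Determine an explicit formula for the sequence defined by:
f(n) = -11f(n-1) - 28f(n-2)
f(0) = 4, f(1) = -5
Characteristic equation: x² + 11x + 28 = 0, which factors as (x - (-4))(x - (-7)) = 0.
Roots r₁ = -4, r₂ = -7 (distinct).
General solution: f(n) = A·(-4)^n + B·(-7)^n.
From f(0) = 4: A + B = 4.
From f(1) = -5: -4A - 7B = -5.
Solving: A = \frac{23}{3}, B = - \frac{11}{3}.
So f(n) = \frac{23 \left(-4\right)^{n}}{3} - \frac{11 \left(-7\right)^{n}}{3}.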